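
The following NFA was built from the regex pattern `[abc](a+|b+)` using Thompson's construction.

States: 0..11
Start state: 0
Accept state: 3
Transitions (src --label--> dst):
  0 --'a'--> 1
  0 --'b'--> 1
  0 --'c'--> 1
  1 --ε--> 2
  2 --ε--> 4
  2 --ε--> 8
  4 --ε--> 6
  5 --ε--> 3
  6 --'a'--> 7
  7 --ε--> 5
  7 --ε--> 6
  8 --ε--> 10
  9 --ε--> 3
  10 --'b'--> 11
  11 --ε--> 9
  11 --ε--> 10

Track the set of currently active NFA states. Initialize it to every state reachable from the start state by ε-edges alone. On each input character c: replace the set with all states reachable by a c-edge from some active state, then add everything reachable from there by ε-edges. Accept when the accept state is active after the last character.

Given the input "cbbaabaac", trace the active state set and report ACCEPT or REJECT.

Answer: REJECT

Trace:
start: ε-closure({0}) = {0}
'c' @ 1: {1,2,4,6,8,10}
'b' @ 2: {3,9,10,11}  (accept∈set)
'b' @ 3: {3,9,10,11}  (accept∈set)
'a' @ 4: {}  — dead — no transitions
rest 'abaac' ignored (set empty)
end set {} — state 3 not in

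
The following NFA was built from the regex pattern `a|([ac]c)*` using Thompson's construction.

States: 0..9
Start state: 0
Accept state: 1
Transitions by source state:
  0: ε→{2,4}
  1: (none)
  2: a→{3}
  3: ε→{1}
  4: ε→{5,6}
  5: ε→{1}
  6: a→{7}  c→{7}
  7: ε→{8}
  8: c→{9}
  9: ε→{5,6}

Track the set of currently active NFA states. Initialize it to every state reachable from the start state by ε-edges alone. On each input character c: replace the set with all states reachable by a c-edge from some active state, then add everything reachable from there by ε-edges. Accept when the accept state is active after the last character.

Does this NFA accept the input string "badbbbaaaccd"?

S₀ = ε-closure({0}) = {0,1,2,4,5,6}
'b' @ 1: {}  — no active states
rest 'adbbbaaaccd' ignored (set empty)
final: {}; accept 1 not in set

Answer: REJECT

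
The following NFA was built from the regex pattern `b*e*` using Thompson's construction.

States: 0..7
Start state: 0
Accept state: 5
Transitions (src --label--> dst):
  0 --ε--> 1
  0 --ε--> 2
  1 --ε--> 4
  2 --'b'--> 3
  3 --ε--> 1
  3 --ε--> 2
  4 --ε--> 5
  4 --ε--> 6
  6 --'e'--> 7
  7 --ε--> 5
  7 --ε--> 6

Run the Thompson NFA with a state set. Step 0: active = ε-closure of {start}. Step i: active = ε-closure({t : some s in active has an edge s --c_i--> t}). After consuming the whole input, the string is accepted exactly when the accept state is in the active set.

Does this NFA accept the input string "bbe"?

Answer: ACCEPT

Derivation:
S₀ = ε-closure({0}) = {0,1,2,4,5,6}
'b' @ 1: {1,2,3,4,5,6}  (accept∈set)
'b' @ 2: {1,2,3,4,5,6}  (accept∈set)
'e' @ 3: {5,6,7}  (accept∈set)
end set {5,6,7} — state 5 in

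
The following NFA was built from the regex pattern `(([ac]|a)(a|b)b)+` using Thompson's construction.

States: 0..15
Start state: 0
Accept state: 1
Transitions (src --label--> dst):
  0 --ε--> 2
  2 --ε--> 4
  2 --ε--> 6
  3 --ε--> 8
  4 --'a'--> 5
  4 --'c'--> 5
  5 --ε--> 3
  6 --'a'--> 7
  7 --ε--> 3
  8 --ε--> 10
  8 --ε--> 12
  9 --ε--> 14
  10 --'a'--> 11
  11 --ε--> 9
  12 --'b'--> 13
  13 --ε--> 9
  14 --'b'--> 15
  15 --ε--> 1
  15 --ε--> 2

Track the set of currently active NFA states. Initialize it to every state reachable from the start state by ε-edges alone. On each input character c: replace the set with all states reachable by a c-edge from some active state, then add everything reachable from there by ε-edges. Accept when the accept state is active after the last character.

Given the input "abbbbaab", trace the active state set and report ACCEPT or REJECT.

start: ε-closure({0}) = {0,2,4,6}
'a' @ 1: {3,5,7,8,10,12}
'b' @ 2: {9,13,14}
'b' @ 3: {1,2,4,6,15}  (accept∈set)
'b' @ 4: {}  — dead — no transitions
rest 'baab' ignored (set empty)
final: {}; accept 1 not in set

Answer: REJECT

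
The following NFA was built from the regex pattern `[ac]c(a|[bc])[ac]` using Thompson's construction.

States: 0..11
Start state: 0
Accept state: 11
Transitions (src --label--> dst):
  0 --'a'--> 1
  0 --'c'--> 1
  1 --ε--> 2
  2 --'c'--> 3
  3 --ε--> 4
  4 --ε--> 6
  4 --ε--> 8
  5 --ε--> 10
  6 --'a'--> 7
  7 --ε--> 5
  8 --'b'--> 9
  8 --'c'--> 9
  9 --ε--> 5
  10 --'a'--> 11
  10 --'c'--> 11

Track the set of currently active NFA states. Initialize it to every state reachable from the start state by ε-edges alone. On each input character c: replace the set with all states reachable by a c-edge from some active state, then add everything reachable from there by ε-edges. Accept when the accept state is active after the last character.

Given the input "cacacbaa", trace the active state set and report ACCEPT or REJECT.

S₀ = ε-closure({0}) = {0}
'c' @ 1: {1,2}
'a' @ 2: {}  — dead — no transitions
rest 'cacbaa' ignored (set empty)
end set {} — state 11 not in

Answer: REJECT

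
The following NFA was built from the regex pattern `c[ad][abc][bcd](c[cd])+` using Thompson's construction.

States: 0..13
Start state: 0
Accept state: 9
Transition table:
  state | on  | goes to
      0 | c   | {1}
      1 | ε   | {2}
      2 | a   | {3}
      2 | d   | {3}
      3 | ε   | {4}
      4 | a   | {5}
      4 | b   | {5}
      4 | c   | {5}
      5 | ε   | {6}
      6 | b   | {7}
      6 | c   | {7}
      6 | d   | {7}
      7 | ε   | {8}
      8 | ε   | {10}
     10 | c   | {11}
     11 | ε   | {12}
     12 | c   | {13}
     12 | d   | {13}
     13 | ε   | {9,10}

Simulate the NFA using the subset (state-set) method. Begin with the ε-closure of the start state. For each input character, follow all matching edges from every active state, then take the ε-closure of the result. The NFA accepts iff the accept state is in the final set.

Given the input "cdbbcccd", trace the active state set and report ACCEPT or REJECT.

Answer: ACCEPT

Trace:
S₀ = ε-closure({0}) = {0}
'c' @ 1: {1,2}
'd' @ 2: {3,4}
'b' @ 3: {5,6}
'b' @ 4: {7,8,10}
'c' @ 5: {11,12}
'c' @ 6: {9,10,13}  (accept∈set)
'c' @ 7: {11,12}
'd' @ 8: {9,10,13}  (accept∈set)
end set {9,10,13} — state 9 in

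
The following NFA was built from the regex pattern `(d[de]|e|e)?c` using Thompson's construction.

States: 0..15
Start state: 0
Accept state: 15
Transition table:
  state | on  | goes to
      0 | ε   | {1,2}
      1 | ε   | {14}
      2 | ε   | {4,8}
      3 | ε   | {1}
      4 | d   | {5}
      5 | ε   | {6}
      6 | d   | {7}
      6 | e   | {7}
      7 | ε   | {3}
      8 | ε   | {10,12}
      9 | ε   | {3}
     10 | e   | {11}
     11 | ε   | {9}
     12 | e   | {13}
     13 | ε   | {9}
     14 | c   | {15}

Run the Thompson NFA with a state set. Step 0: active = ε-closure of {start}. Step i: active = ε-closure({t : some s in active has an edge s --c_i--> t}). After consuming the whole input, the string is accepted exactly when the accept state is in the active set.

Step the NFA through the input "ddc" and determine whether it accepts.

S₀ = ε-closure({0}) = {0,1,2,4,8,10,12,14}
'd' @ 1: {5,6}
'd' @ 2: {1,3,7,14}
'c' @ 3: {15}  (accept∈set)
final: {15}; accept 15 in set

Answer: ACCEPT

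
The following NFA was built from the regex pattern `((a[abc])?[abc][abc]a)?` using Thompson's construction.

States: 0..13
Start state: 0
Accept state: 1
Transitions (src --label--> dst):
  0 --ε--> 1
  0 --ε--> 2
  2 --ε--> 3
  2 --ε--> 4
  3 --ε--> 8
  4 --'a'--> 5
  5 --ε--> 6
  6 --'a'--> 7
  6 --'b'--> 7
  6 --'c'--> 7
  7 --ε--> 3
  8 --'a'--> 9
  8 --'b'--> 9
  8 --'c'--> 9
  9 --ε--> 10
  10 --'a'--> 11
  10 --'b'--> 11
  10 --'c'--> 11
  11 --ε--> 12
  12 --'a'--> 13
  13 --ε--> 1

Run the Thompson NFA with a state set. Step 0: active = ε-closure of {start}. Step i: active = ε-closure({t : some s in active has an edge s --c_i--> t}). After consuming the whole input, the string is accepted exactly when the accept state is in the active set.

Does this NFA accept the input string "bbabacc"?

Answer: REJECT

Steps:
initial (ε-close {0}): {0,1,2,3,4,8}
'b' @ 1: {9,10}
'b' @ 2: {11,12}
'a' @ 3: {1,13}  ✓accept
'b' @ 4: {}  — no active states
rest 'acc' ignored (set empty)
end set {} — state 1 not in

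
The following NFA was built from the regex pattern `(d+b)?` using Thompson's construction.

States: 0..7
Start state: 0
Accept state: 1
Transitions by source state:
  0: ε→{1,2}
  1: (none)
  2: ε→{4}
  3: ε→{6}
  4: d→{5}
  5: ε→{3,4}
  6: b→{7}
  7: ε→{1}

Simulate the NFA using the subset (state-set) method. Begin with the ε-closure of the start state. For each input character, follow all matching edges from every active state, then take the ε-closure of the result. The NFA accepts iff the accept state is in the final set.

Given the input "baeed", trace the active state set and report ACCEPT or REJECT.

S₀ = ε-closure({0}) = {0,1,2,4}
'b' @ 1: {}  — state set empty
rest 'aeed' ignored (set empty)
end set {} — state 1 not in

Answer: REJECT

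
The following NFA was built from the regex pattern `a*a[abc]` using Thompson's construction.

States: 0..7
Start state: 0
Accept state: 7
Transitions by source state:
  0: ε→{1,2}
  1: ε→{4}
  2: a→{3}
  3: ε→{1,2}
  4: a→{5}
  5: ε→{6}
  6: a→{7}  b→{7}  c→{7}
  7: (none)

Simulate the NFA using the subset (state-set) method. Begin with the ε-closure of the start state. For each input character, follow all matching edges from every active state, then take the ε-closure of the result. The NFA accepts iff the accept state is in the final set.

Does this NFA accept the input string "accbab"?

initial (ε-close {0}): {0,1,2,4}
'a' @ 1: {1,2,3,4,5,6}
'c' @ 2: {7}  ✓accept
'c' @ 3: {}  — dead — no transitions
rest 'bab' ignored (set empty)
after full input: {}  (accept=7 not in)

Answer: REJECT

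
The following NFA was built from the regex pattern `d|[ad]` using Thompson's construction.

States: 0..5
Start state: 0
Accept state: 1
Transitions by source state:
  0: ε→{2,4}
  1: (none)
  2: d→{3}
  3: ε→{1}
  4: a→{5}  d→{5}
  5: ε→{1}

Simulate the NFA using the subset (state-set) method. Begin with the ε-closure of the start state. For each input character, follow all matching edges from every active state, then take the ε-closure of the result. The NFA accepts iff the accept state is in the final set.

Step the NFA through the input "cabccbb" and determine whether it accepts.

Answer: REJECT

Derivation:
initial (ε-close {0}): {0,2,4}
'c' @ 1: {}  — no active states
rest 'abccbb' ignored (set empty)
after full input: {}  (accept=1 not in)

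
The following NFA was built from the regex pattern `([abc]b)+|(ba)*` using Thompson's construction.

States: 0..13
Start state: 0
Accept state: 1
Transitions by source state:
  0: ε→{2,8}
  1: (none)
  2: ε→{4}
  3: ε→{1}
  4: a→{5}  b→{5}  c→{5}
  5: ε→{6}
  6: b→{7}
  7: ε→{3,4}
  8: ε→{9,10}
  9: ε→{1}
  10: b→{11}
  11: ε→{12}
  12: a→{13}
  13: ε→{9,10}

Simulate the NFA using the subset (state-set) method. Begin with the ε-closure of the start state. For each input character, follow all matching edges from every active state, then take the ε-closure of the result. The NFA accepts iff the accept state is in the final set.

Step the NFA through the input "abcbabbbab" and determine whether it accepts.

Answer: ACCEPT

Derivation:
start: ε-closure({0}) = {0,1,2,4,8,9,10}
'a' @ 1: {5,6}
'b' @ 2: {1,3,4,7}  [accepting]
'c' @ 3: {5,6}
'b' @ 4: {1,3,4,7}  [accepting]
'a' @ 5: {5,6}
'b' @ 6: {1,3,4,7}  [accepting]
'b' @ 7: {5,6}
'b' @ 8: {1,3,4,7}  [accepting]
'a' @ 9: {5,6}
'b' @ 10: {1,3,4,7}  [accepting]
end set {1,3,4,7} — state 1 in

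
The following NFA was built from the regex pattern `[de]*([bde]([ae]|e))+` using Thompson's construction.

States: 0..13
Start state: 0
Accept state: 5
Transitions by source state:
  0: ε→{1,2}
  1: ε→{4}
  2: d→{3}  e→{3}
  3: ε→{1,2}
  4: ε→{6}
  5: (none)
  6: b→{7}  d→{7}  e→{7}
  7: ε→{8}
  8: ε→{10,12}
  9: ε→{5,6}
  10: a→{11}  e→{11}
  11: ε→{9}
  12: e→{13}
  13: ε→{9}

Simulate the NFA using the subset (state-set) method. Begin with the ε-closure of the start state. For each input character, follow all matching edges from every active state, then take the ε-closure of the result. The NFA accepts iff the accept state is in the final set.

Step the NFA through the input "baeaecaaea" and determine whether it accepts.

S₀ = ε-closure({0}) = {0,1,2,4,6}
'b' @ 1: {7,8,10,12}
'a' @ 2: {5,6,9,11}  [accepting]
'e' @ 3: {7,8,10,12}
'a' @ 4: {5,6,9,11}  [accepting]
'e' @ 5: {7,8,10,12}
'c' @ 6: {}  — dead — no transitions
rest 'aaea' ignored (set empty)
after full input: {}  (accept=5 not in)

Answer: REJECT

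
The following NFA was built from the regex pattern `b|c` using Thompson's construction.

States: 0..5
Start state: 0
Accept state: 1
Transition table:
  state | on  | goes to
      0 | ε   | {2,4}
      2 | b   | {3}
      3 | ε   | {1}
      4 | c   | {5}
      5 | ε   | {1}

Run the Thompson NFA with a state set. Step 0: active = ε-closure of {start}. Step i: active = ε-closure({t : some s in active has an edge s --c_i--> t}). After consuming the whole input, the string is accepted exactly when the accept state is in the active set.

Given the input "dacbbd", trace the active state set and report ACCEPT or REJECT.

initial (ε-close {0}): {0,2,4}
'd' @ 1: {}  — state set empty
rest 'acbbd' ignored (set empty)
final: {}; accept 1 not in set

Answer: REJECT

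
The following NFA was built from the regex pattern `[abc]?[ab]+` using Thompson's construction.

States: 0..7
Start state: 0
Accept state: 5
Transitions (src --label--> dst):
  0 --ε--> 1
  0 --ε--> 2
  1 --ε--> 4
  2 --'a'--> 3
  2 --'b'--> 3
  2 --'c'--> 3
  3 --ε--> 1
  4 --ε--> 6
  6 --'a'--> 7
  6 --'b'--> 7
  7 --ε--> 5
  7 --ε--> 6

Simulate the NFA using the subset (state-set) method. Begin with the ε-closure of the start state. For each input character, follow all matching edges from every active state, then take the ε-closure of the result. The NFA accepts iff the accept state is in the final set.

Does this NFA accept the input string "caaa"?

Answer: ACCEPT

Derivation:
initial (ε-close {0}): {0,1,2,4,6}
'c' @ 1: {1,3,4,6}
'a' @ 2: {5,6,7}  [accepting]
'a' @ 3: {5,6,7}  [accepting]
'a' @ 4: {5,6,7}  [accepting]
final: {5,6,7}; accept 5 in set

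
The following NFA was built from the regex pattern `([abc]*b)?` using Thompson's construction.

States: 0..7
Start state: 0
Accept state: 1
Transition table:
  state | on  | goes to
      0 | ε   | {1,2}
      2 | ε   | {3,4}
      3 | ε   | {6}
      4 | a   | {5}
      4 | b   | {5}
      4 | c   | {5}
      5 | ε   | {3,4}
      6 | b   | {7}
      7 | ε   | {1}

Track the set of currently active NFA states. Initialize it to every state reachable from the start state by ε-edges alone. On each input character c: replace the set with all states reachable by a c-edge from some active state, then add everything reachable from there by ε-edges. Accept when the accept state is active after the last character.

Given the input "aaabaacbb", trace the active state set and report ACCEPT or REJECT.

start: ε-closure({0}) = {0,1,2,3,4,6}
'a' @ 1: {3,4,5,6}
'a' @ 2: {3,4,5,6}
'a' @ 3: {3,4,5,6}
'b' @ 4: {1,3,4,5,6,7}  [accepting]
'a' @ 5: {3,4,5,6}
'a' @ 6: {3,4,5,6}
'c' @ 7: {3,4,5,6}
'b' @ 8: {1,3,4,5,6,7}  [accepting]
'b' @ 9: {1,3,4,5,6,7}  [accepting]
end set {1,3,4,5,6,7} — state 1 in

Answer: ACCEPT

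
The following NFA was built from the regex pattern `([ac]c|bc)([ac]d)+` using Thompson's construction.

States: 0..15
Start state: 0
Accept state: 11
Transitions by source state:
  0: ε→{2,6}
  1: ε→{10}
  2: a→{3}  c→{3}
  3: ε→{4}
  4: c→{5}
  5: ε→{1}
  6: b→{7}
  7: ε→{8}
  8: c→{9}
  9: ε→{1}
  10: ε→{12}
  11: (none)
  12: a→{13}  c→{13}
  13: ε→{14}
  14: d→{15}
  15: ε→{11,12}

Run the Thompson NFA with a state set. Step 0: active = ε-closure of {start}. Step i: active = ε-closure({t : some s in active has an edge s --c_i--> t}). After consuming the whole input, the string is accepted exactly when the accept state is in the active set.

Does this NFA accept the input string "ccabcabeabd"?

initial (ε-close {0}): {0,2,6}
'c' @ 1: {3,4}
'c' @ 2: {1,5,10,12}
'a' @ 3: {13,14}
'b' @ 4: {}  — state set empty
rest 'cabeabd' ignored (set empty)
final: {}; accept 11 not in set

Answer: REJECT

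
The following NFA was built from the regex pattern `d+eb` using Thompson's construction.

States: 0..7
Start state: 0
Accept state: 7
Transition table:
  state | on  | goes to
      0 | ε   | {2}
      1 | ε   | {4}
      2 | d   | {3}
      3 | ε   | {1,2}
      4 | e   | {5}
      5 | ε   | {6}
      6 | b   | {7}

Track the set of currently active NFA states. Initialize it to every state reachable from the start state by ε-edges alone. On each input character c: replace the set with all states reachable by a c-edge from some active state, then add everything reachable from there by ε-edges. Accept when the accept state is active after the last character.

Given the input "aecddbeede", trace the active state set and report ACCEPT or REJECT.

Answer: REJECT

Trace:
S₀ = ε-closure({0}) = {0,2}
'a' @ 1: {}  — state set empty
rest 'ecddbeede' ignored (set empty)
final: {}; accept 7 not in set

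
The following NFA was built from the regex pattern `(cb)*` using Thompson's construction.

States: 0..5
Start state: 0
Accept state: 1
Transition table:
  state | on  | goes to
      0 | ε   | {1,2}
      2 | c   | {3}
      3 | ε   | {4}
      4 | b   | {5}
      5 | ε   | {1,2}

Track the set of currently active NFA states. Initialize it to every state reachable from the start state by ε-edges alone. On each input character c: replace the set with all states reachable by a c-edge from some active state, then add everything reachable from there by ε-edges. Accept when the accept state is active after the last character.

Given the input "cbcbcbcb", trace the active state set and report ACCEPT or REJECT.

S₀ = ε-closure({0}) = {0,1,2}
'c' @ 1: {3,4}
'b' @ 2: {1,2,5}  (accept∈set)
'c' @ 3: {3,4}
'b' @ 4: {1,2,5}  (accept∈set)
'c' @ 5: {3,4}
'b' @ 6: {1,2,5}  (accept∈set)
'c' @ 7: {3,4}
'b' @ 8: {1,2,5}  (accept∈set)
final: {1,2,5}; accept 1 in set

Answer: ACCEPT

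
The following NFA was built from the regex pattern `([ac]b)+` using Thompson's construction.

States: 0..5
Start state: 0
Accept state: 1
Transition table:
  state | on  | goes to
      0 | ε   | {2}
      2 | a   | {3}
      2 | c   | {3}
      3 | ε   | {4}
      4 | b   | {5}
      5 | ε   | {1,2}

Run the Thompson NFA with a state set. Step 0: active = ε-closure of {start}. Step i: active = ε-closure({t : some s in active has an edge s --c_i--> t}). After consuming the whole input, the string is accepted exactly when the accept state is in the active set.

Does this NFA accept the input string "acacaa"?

start: ε-closure({0}) = {0,2}
'a' @ 1: {3,4}
'c' @ 2: {}  — no active states
rest 'acaa' ignored (set empty)
after full input: {}  (accept=1 not in)

Answer: REJECT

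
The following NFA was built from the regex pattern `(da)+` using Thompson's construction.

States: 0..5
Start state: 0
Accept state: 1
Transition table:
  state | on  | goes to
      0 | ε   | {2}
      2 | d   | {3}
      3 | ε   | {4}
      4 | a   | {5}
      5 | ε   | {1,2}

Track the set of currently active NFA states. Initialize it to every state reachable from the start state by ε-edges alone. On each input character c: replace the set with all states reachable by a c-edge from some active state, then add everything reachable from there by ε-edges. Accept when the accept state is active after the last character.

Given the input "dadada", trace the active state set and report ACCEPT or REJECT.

Answer: ACCEPT

Trace:
initial (ε-close {0}): {0,2}
'd' @ 1: {3,4}
'a' @ 2: {1,2,5}  [accepting]
'd' @ 3: {3,4}
'a' @ 4: {1,2,5}  [accepting]
'd' @ 5: {3,4}
'a' @ 6: {1,2,5}  [accepting]
after full input: {1,2,5}  (accept=1 in)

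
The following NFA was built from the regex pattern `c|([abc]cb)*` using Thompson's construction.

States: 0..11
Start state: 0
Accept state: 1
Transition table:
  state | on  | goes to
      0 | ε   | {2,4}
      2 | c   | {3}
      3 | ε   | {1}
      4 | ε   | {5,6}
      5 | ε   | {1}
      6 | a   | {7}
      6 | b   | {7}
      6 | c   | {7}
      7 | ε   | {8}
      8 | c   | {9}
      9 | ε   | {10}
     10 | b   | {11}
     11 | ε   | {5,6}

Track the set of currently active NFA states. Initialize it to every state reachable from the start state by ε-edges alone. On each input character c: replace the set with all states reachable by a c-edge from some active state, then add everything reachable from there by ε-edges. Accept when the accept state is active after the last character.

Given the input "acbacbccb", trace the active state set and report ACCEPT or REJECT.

start: ε-closure({0}) = {0,1,2,4,5,6}
'a' @ 1: {7,8}
'c' @ 2: {9,10}
'b' @ 3: {1,5,6,11}  (accept∈set)
'a' @ 4: {7,8}
'c' @ 5: {9,10}
'b' @ 6: {1,5,6,11}  (accept∈set)
'c' @ 7: {7,8}
'c' @ 8: {9,10}
'b' @ 9: {1,5,6,11}  (accept∈set)
end set {1,5,6,11} — state 1 in

Answer: ACCEPT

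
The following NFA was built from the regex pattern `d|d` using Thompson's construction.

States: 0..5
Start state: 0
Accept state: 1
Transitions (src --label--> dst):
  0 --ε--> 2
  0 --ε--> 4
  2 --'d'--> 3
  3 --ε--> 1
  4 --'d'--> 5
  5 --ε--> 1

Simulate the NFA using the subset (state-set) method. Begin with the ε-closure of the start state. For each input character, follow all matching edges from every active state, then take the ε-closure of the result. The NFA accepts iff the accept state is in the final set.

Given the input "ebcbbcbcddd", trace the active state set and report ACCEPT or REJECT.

Answer: REJECT

Derivation:
initial (ε-close {0}): {0,2,4}
'e' @ 1: {}  — no active states
rest 'bcbbcbcddd' ignored (set empty)
after full input: {}  (accept=1 not in)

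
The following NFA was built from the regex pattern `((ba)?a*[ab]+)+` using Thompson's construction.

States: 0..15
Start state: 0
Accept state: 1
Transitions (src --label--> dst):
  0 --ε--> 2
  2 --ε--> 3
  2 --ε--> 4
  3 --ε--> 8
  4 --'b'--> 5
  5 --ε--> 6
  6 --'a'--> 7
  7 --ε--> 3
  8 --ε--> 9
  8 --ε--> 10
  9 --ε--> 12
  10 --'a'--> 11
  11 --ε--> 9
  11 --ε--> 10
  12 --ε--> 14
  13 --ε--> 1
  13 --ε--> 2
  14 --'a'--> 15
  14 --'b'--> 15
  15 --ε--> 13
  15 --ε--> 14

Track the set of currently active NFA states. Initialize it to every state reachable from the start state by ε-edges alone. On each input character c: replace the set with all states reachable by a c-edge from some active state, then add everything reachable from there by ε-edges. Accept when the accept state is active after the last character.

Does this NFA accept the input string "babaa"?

Answer: ACCEPT

Trace:
S₀ = ε-closure({0}) = {0,2,3,4,8,9,10,12,14}
'b' @ 1: {1,2,3,4,5,6,8,9,10,12,13,14,15}  [accepting]
'a' @ 2: {1,2,3,4,7,8,9,10,11,12,13,14,15}  [accepting]
'b' @ 3: {1,2,3,4,5,6,8,9,10,12,13,14,15}  [accepting]
'a' @ 4: {1,2,3,4,7,8,9,10,11,12,13,14,15}  [accepting]
'a' @ 5: {1,2,3,4,8,9,10,11,12,13,14,15}  [accepting]
final: {1,2,3,4,8,9,10,11,12,13,14,15}; accept 1 in set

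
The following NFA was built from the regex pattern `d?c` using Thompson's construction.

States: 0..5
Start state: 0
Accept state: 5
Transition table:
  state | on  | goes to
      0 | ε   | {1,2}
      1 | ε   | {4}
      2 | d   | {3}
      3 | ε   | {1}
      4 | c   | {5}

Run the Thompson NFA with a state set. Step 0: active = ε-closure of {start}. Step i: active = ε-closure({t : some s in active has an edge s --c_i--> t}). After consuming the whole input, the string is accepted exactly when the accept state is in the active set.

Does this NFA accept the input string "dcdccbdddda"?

Answer: REJECT

Trace:
initial (ε-close {0}): {0,1,2,4}
'd' @ 1: {1,3,4}
'c' @ 2: {5}  ✓accept
'd' @ 3: {}  — dead — no transitions
rest 'ccbdddda' ignored (set empty)
final: {}; accept 5 not in set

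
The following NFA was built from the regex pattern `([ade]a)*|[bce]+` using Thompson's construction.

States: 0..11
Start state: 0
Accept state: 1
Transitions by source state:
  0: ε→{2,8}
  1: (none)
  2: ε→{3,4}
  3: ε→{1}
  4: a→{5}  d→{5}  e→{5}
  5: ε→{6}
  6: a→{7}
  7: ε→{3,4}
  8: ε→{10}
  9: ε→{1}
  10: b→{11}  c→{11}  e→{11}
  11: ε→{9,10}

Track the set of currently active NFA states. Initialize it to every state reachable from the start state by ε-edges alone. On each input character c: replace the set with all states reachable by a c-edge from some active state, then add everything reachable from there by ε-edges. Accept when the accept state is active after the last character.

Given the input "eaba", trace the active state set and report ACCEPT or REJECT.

Answer: REJECT

Derivation:
initial (ε-close {0}): {0,1,2,3,4,8,10}
'e' @ 1: {1,5,6,9,10,11}  (accept∈set)
'a' @ 2: {1,3,4,7}  (accept∈set)
'b' @ 3: {}  — no active states
rest 'a' ignored (set empty)
final: {}; accept 1 not in set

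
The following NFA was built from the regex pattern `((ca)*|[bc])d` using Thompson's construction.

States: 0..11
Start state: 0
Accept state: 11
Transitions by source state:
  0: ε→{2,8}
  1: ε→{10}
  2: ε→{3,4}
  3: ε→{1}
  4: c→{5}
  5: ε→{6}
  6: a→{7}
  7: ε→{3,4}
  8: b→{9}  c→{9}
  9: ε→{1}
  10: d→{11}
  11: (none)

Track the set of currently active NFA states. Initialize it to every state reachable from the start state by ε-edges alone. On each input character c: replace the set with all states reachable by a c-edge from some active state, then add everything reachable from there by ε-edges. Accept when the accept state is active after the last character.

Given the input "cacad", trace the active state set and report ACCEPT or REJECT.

Answer: ACCEPT

Steps:
initial (ε-close {0}): {0,1,2,3,4,8,10}
'c' @ 1: {1,5,6,9,10}
'a' @ 2: {1,3,4,7,10}
'c' @ 3: {5,6}
'a' @ 4: {1,3,4,7,10}
'd' @ 5: {11}  (accept∈set)
after full input: {11}  (accept=11 in)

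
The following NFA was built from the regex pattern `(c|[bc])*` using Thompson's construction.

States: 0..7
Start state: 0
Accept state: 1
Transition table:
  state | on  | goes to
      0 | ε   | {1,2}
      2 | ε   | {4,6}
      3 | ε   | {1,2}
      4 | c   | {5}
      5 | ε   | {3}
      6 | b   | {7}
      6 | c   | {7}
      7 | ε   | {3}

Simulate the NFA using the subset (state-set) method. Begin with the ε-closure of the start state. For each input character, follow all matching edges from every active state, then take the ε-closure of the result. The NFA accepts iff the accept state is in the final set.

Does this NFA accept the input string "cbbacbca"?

Answer: REJECT

Steps:
S₀ = ε-closure({0}) = {0,1,2,4,6}
'c' @ 1: {1,2,3,4,5,6,7}  ✓accept
'b' @ 2: {1,2,3,4,6,7}  ✓accept
'b' @ 3: {1,2,3,4,6,7}  ✓accept
'a' @ 4: {}  — state set empty
rest 'cbca' ignored (set empty)
final: {}; accept 1 not in set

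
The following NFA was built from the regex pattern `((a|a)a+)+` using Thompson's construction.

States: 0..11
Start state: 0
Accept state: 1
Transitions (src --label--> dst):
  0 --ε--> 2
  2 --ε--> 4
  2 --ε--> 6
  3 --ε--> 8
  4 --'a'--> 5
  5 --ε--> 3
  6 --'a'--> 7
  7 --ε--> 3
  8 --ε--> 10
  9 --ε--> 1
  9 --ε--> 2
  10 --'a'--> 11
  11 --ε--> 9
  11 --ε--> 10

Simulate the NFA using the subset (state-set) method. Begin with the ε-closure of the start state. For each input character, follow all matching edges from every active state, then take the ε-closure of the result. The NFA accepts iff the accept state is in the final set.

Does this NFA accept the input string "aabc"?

S₀ = ε-closure({0}) = {0,2,4,6}
'a' @ 1: {3,5,7,8,10}
'a' @ 2: {1,2,4,6,9,10,11}  (accept∈set)
'b' @ 3: {}  — dead — no transitions
rest 'c' ignored (set empty)
final: {}; accept 1 not in set

Answer: REJECT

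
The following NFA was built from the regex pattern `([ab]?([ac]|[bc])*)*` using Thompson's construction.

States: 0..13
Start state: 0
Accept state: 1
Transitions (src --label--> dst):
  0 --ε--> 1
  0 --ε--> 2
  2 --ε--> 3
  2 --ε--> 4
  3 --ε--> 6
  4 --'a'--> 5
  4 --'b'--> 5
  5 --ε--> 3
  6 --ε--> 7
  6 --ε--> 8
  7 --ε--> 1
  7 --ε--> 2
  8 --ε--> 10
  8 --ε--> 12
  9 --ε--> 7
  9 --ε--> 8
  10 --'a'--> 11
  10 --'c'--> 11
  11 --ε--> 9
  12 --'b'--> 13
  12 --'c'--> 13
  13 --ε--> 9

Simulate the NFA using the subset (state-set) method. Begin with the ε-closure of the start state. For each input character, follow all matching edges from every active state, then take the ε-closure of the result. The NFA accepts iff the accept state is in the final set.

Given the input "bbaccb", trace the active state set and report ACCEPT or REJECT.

Answer: ACCEPT

Steps:
initial (ε-close {0}): {0,1,2,3,4,6,7,8,10,12}
'b' @ 1: {1,2,3,4,5,6,7,8,9,10,12,13}  [accepting]
'b' @ 2: {1,2,3,4,5,6,7,8,9,10,12,13}  [accepting]
'a' @ 3: {1,2,3,4,5,6,7,8,9,10,11,12}  [accepting]
'c' @ 4: {1,2,3,4,6,7,8,9,10,11,12,13}  [accepting]
'c' @ 5: {1,2,3,4,6,7,8,9,10,11,12,13}  [accepting]
'b' @ 6: {1,2,3,4,5,6,7,8,9,10,12,13}  [accepting]
final: {1,2,3,4,5,6,7,8,9,10,12,13}; accept 1 in set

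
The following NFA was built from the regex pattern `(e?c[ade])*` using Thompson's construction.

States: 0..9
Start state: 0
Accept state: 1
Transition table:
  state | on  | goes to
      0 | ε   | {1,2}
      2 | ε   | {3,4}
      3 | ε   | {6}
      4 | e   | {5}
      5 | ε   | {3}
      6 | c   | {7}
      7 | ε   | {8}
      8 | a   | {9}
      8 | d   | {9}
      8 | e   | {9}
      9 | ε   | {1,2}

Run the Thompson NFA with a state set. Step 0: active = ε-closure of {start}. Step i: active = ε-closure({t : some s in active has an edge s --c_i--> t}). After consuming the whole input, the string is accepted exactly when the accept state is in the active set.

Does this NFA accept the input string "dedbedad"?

initial (ε-close {0}): {0,1,2,3,4,6}
'd' @ 1: {}  — dead — no transitions
rest 'edbedad' ignored (set empty)
end set {} — state 1 not in

Answer: REJECT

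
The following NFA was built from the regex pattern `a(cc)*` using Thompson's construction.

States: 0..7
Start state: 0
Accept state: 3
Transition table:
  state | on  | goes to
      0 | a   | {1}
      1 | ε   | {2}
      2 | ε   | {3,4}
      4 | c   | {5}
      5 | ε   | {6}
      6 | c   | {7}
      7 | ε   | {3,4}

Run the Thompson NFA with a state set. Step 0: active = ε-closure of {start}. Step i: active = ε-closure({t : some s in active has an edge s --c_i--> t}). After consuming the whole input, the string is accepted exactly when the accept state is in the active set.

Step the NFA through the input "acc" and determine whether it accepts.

start: ε-closure({0}) = {0}
'a' @ 1: {1,2,3,4}  (accept∈set)
'c' @ 2: {5,6}
'c' @ 3: {3,4,7}  (accept∈set)
end set {3,4,7} — state 3 in

Answer: ACCEPT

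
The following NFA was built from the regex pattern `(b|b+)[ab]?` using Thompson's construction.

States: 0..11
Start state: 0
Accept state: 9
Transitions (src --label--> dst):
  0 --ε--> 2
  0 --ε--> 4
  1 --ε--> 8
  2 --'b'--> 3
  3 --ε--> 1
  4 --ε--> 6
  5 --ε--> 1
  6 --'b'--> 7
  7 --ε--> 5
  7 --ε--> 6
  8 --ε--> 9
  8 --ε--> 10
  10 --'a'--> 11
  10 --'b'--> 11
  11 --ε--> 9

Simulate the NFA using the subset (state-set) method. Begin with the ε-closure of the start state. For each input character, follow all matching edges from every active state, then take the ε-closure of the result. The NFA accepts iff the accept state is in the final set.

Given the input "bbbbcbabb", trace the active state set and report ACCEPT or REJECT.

start: ε-closure({0}) = {0,2,4,6}
'b' @ 1: {1,3,5,6,7,8,9,10}  ✓accept
'b' @ 2: {1,5,6,7,8,9,10,11}  ✓accept
'b' @ 3: {1,5,6,7,8,9,10,11}  ✓accept
'b' @ 4: {1,5,6,7,8,9,10,11}  ✓accept
'c' @ 5: {}  — state set empty
rest 'babb' ignored (set empty)
after full input: {}  (accept=9 not in)

Answer: REJECT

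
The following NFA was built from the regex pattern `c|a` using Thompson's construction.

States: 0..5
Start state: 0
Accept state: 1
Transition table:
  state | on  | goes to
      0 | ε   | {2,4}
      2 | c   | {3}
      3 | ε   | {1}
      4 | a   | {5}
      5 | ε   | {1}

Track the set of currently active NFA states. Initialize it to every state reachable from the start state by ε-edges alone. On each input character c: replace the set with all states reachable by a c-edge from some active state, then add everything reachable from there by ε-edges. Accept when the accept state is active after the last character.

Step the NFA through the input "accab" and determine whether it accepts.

S₀ = ε-closure({0}) = {0,2,4}
'a' @ 1: {1,5}  [accepting]
'c' @ 2: {}  — dead — no transitions
rest 'cab' ignored (set empty)
end set {} — state 1 not in

Answer: REJECT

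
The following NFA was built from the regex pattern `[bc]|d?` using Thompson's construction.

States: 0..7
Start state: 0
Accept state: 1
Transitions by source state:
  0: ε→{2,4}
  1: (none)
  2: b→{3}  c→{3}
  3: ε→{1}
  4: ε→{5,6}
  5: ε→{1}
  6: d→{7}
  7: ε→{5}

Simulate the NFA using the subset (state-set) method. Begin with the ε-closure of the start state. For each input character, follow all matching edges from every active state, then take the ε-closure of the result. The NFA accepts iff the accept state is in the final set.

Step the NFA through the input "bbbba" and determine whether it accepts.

Answer: REJECT

Trace:
initial (ε-close {0}): {0,1,2,4,5,6}
'b' @ 1: {1,3}  (accept∈set)
'b' @ 2: {}  — state set empty
rest 'bba' ignored (set empty)
after full input: {}  (accept=1 not in)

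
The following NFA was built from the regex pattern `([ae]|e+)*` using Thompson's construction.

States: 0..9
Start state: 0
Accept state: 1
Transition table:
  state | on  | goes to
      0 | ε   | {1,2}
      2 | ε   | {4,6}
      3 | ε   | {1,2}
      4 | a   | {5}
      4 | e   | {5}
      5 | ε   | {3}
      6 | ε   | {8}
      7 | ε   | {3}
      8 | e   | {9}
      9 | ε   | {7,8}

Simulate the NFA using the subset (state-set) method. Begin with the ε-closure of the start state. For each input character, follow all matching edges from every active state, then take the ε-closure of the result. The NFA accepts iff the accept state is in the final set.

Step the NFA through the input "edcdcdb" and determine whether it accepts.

Answer: REJECT

Derivation:
start: ε-closure({0}) = {0,1,2,4,6,8}
'e' @ 1: {1,2,3,4,5,6,7,8,9}  [accepting]
'd' @ 2: {}  — state set empty
rest 'cdcdb' ignored (set empty)
end set {} — state 1 not in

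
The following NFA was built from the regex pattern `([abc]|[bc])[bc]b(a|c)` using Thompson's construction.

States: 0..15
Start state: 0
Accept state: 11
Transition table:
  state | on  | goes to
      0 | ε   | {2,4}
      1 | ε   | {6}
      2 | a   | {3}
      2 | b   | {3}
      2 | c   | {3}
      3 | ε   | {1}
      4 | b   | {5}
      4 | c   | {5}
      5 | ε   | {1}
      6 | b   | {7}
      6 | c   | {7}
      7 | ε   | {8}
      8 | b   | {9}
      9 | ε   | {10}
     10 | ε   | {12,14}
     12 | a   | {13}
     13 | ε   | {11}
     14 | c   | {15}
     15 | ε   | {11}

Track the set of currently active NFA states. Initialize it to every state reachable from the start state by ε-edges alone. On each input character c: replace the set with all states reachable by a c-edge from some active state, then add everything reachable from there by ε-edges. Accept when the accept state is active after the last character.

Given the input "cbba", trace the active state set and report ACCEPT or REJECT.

S₀ = ε-closure({0}) = {0,2,4}
'c' @ 1: {1,3,5,6}
'b' @ 2: {7,8}
'b' @ 3: {9,10,12,14}
'a' @ 4: {11,13}  [accepting]
end set {11,13} — state 11 in

Answer: ACCEPT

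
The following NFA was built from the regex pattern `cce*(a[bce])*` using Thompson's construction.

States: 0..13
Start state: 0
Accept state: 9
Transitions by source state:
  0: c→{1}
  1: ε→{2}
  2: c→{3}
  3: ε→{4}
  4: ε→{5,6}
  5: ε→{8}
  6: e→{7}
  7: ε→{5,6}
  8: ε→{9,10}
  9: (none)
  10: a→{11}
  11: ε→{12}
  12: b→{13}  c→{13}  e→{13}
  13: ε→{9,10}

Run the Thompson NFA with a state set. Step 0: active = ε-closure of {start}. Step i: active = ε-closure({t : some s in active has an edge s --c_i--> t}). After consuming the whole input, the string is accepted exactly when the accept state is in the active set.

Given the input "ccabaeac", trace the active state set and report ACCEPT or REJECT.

Answer: ACCEPT

Trace:
initial (ε-close {0}): {0}
'c' @ 1: {1,2}
'c' @ 2: {3,4,5,6,8,9,10}  [accepting]
'a' @ 3: {11,12}
'b' @ 4: {9,10,13}  [accepting]
'a' @ 5: {11,12}
'e' @ 6: {9,10,13}  [accepting]
'a' @ 7: {11,12}
'c' @ 8: {9,10,13}  [accepting]
final: {9,10,13}; accept 9 in set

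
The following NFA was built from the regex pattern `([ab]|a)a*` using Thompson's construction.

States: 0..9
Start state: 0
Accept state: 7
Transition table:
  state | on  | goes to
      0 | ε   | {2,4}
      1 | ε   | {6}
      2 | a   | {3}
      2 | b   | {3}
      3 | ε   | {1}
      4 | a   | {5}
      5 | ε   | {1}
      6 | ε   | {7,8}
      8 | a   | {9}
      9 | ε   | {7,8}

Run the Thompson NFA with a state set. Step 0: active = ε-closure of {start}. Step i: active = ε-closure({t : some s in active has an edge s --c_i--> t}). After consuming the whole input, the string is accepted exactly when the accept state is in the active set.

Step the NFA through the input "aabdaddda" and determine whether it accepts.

start: ε-closure({0}) = {0,2,4}
'a' @ 1: {1,3,5,6,7,8}  (accept∈set)
'a' @ 2: {7,8,9}  (accept∈set)
'b' @ 3: {}  — state set empty
rest 'daddda' ignored (set empty)
final: {}; accept 7 not in set

Answer: REJECT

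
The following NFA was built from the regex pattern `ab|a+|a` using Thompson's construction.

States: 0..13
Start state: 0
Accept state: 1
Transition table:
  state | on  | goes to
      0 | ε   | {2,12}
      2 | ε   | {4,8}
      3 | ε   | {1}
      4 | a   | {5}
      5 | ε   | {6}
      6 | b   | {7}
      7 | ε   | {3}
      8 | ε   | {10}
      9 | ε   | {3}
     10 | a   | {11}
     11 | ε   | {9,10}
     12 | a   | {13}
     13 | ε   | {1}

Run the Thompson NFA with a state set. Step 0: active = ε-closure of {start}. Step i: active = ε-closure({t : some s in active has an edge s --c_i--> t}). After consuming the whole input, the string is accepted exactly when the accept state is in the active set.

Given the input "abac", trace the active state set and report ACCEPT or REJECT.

Answer: REJECT

Derivation:
S₀ = ε-closure({0}) = {0,2,4,8,10,12}
'a' @ 1: {1,3,5,6,9,10,11,13}  (accept∈set)
'b' @ 2: {1,3,7}  (accept∈set)
'a' @ 3: {}  — dead — no transitions
rest 'c' ignored (set empty)
after full input: {}  (accept=1 not in)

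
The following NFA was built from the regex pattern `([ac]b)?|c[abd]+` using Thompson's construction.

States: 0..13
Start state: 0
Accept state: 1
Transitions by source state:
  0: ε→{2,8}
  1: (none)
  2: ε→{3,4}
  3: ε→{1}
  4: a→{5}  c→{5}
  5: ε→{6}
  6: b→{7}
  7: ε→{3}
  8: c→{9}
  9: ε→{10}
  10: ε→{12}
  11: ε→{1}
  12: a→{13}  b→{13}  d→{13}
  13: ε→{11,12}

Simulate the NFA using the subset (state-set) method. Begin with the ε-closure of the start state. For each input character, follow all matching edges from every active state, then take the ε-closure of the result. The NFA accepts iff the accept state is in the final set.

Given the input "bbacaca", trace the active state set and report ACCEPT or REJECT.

initial (ε-close {0}): {0,1,2,3,4,8}
'b' @ 1: {}  — state set empty
rest 'bacaca' ignored (set empty)
final: {}; accept 1 not in set

Answer: REJECT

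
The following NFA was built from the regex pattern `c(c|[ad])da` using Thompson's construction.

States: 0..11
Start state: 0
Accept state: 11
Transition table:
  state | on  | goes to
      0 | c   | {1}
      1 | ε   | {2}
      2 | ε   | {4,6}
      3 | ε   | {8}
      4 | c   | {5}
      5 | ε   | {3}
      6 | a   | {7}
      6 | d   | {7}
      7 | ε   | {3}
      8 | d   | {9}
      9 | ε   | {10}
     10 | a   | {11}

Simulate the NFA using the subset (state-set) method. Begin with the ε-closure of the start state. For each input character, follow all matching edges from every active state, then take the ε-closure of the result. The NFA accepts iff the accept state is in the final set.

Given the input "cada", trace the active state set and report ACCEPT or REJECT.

Answer: ACCEPT

Steps:
start: ε-closure({0}) = {0}
'c' @ 1: {1,2,4,6}
'a' @ 2: {3,7,8}
'd' @ 3: {9,10}
'a' @ 4: {11}  [accepting]
end set {11} — state 11 in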